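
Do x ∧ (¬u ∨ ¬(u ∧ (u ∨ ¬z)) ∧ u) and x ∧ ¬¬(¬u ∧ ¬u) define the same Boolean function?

Yes

E1: x ∧ (¬u ∨ ¬(u ∧ (u ∨ ¬z)) ∧ u)
    = x ∧ (¬u ∨ ¬u ∧ u)   [absorption]
    = x ∧ ¬u   [complement / identity]
E2: x ∧ ¬¬(¬u ∧ ¬u)
    = x ∧ ¬(u ∨ u)   [De Morgan]
    = x ∧ ¬u   [idempotence]
Both reduce to x ∧ ¬u, so they are equivalent.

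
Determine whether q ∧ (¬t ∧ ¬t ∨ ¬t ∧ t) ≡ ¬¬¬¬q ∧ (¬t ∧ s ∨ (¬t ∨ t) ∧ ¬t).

Yes

E1: q ∧ (¬t ∧ ¬t ∨ ¬t ∧ t)
    = q ∧ ¬t   — distribution
E2: ¬¬¬¬q ∧ (¬t ∧ s ∨ (¬t ∨ t) ∧ ¬t)
    = ¬¬¬¬q ∧ (¬t ∧ s ∨ ¬t)   — complement / identity
    = ¬¬¬¬q ∧ ¬t   — absorption
    = ¬¬q ∧ ¬t   — double negation
    = q ∧ ¬t   — double negation
Both reduce to q ∧ ¬t, so they are equivalent.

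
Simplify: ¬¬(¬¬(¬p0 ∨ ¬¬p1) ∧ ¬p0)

¬p0

¬¬(¬¬(¬p0 ∨ ¬¬p1) ∧ ¬p0)
= ¬¬(¬(p0 ∧ ¬p1) ∧ ¬p0)   [De Morgan]
= ¬(p0 ∧ ¬p1 ∨ p0)   [De Morgan]
= ¬p0   [absorption]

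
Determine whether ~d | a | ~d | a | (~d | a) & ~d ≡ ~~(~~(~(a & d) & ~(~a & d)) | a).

E1: ~d | a | ~d | a | (~d | a) & ~d
    = ~d | a | (~d | a) & ~d
    = ~d | a
E2: ~~(~~(~(a & d) & ~(~a & d)) | a)
    = ~~(~(a & d | ~a & d) | a)
    = ~(a & d | ~a & d) | a
    = ~d | a
Both reduce to ~d | a, so they are equivalent.

Yes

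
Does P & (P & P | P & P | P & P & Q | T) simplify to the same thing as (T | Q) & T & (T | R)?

E1: P & (P & P | P & P | P & P & Q | T)
    = P & (P & P | P & P & Q | T)   — idempotence
    = P & (P & P | T)   — absorption
    = P & (P | T)   — idempotence
    = P   — absorption
E2: (T | Q) & T & (T | R)
    = (T | Q) & T   — absorption
    = T   — absorption
These differ: at P=0, Q=0, R=0, T=1, E1 = 0 but E2 = 1.

No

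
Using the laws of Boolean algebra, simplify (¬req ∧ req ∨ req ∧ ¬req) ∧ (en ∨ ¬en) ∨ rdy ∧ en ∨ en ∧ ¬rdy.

(¬req ∧ req ∨ req ∧ ¬req) ∧ (en ∨ ¬en) ∨ rdy ∧ en ∨ en ∧ ¬rdy
= ¬req ∧ req ∨ req ∧ ¬req ∨ rdy ∧ en ∨ en ∧ ¬rdy
= ¬req ∧ req ∨ rdy ∧ en ∨ en ∧ ¬rdy
= rdy ∧ en ∨ en ∧ ¬rdy
= en

en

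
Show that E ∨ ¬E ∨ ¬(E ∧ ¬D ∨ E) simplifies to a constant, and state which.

True

E ∨ ¬E ∨ ¬(E ∧ ¬D ∨ E)
= E ∨ ¬E ∨ ¬E   — absorption
= E ∨ ¬E   — idempotence
= True   — complement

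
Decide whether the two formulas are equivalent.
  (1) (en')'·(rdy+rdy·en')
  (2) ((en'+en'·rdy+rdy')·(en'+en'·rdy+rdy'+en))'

Yes

E1: (en')'·(rdy+rdy·en')
    = en·(rdy+rdy·en')   (double negation)
    = en·rdy   (absorption)
E2: ((en'+en'·rdy+rdy')·(en'+en'·rdy+rdy'+en))'
    = (en'+en'·rdy+rdy')'   (absorption)
    = (en'+rdy')'   (absorption)
    = en·rdy   (De Morgan)
Both reduce to en·rdy, so they are equivalent.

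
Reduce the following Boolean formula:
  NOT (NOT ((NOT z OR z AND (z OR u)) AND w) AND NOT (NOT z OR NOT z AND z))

NOT (NOT ((NOT z OR z AND (z OR u)) AND w) AND NOT (NOT z OR NOT z AND z))
= NOT (NOT ((NOT z OR z) AND w) AND NOT (NOT z OR NOT z AND z))   [absorption]
= NOT (NOT w AND NOT (NOT z OR NOT z AND z))   [complement / identity]
= NOT (NOT w AND NOT NOT z)   [complement / identity]
= w OR NOT z   [De Morgan]

w OR NOT z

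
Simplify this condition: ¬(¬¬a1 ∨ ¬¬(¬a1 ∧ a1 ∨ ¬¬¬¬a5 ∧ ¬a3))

¬a1 ∧ (¬a5 ∨ a3)

¬(¬¬a1 ∨ ¬¬(¬a1 ∧ a1 ∨ ¬¬¬¬a5 ∧ ¬a3))
= ¬(¬¬a1 ∨ ¬¬(¬a1 ∧ a1 ∨ ¬¬a5 ∧ ¬a3))   [double negation]
= ¬(¬¬a1 ∨ ¬¬(¬¬a5 ∧ ¬a3))   [complement / identity]
= ¬a1 ∧ ¬(¬¬a5 ∧ ¬a3)   [De Morgan]
= ¬a1 ∧ (¬a5 ∨ a3)   [De Morgan]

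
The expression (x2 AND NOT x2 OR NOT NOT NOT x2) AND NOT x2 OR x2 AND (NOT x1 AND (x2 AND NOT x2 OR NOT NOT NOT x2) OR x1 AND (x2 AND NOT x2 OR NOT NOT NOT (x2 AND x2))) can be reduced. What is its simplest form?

(x2 AND NOT x2 OR NOT NOT NOT x2) AND NOT x2 OR x2 AND (NOT x1 AND (x2 AND NOT x2 OR NOT NOT NOT x2) OR x1 AND (x2 AND NOT x2 OR NOT NOT NOT (x2 AND x2)))
= (x2 AND NOT x2 OR NOT NOT NOT x2) AND NOT x2 OR x2 AND (NOT x1 AND (x2 AND NOT x2 OR NOT NOT NOT x2) OR x1 AND (x2 AND NOT x2 OR NOT NOT NOT x2))   — idempotence
= (x2 AND NOT x2 OR NOT NOT NOT x2) AND NOT x2 OR x2 AND (x2 AND NOT x2 OR NOT NOT NOT x2)   — distribution
= x2 AND NOT x2 OR NOT NOT NOT x2   — distribution
= x2 AND NOT x2 OR NOT x2   — double negation
= NOT x2   — complement / identity

NOT x2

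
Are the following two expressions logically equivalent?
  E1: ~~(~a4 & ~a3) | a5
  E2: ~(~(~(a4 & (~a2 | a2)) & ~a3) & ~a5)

Yes

E1: ~~(~a4 & ~a3) | a5
    = ~a4 & ~a3 | a5   [double negation]
E2: ~(~(~(a4 & (~a2 | a2)) & ~a3) & ~a5)
    = ~(a4 & (~a2 | a2)) & ~a3 | a5   [De Morgan]
    = ~a4 & ~a3 | a5   [complement / identity]
Both reduce to ~a4 & ~a3 | a5, so they are equivalent.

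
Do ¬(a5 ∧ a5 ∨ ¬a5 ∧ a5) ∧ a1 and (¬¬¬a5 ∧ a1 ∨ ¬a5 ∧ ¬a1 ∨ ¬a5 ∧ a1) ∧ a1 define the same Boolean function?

Yes

E1: ¬(a5 ∧ a5 ∨ ¬a5 ∧ a5) ∧ a1
    = ¬a5 ∧ a1   (distribution)
E2: (¬¬¬a5 ∧ a1 ∨ ¬a5 ∧ ¬a1 ∨ ¬a5 ∧ a1) ∧ a1
    = (¬a5 ∧ a1 ∨ ¬a5 ∧ ¬a1 ∨ ¬a5 ∧ a1) ∧ a1   (double negation)
    = (¬a5 ∧ a1 ∨ ¬a5) ∧ a1   (distribution)
    = ¬a5 ∧ a1   (absorption)
Both reduce to ¬a5 ∧ a1, so they are equivalent.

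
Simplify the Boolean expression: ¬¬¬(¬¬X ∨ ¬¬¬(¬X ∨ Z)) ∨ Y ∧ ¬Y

¬¬¬(¬¬X ∨ ¬¬¬(¬X ∨ Z)) ∨ Y ∧ ¬Y
= ¬¬¬(¬¬X ∨ ¬(¬X ∨ Z)) ∨ Y ∧ ¬Y   (double negation)
= ¬¬(¬X ∧ (¬X ∨ Z)) ∨ Y ∧ ¬Y   (De Morgan)
= ¬¬(¬X ∧ (¬X ∨ Z))   (complement / identity)
= ¬¬¬X   (absorption)
= ¬X   (double negation)

¬X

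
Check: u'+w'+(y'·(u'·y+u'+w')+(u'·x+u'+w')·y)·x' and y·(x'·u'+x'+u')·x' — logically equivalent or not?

E1: u'+w'+(y'·(u'·y+u'+w')+(u'·x+u'+w')·y)·x'
    = u'+w'+(y'·(u'·y+u'+w')+(u'+w')·y)·x'   [absorption]
    = u'+w'+(y'·(u'+w')+(u'+w')·y)·x'   [absorption]
    = u'+w'+(u'+w')·x'   [distribution]
    = u'+w'   [absorption]
E2: y·(x'·u'+x'+u')·x'
    = y·(x'+u')·x'   [absorption]
    = y·x'   [absorption]
These differ: at u=0, w=0, x=1, y=0, E1 = 1 but E2 = 0.

No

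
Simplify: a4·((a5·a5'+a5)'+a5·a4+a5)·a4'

0

a4·((a5·a5'+a5)'+a5·a4+a5)·a4'
= a4·(a5'+a5·a4+a5)·a4'   — complement / identity
= a4·(a5'+a5)·a4'   — absorption
= a4·a4'   — complement / identity
= 0   — complement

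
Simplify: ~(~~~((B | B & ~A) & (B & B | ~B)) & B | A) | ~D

~(~~~((B | B & ~A) & (B & B | ~B)) & B | A) | ~D
= ~(~~~(B & (B & B | ~B)) & B | A) | ~D   [absorption]
= ~(~~~(B & (B | ~B)) & B | A) | ~D   [idempotence]
= ~(~~~B & B | A) | ~D   [complement / identity]
= ~(~B & B | A) | ~D   [double negation]
= ~A | ~D   [complement / identity]

~A | ~D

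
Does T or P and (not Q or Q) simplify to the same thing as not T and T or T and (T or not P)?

No

E1: T or P and (not Q or Q)
    = T or P   — complement / identity
E2: not T and T or T and (T or not P)
    = not T and T or T   — absorption
    = T   — complement / identity
These differ: at P=1, Q=0, T=0, E1 = 1 but E2 = 0.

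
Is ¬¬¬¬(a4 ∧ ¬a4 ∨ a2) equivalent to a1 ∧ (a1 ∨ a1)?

No

E1: ¬¬¬¬(a4 ∧ ¬a4 ∨ a2)
    = ¬¬(a4 ∧ ¬a4 ∨ a2)   — double negation
    = a4 ∧ ¬a4 ∨ a2   — double negation
    = a2   — complement / identity
E2: a1 ∧ (a1 ∨ a1)
    = a1 ∧ a1   — idempotence
    = a1   — idempotence
These differ: at a1=0, a2=1, a4=0, E1 = 1 but E2 = 0.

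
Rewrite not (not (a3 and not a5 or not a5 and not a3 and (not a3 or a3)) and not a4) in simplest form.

not (not (a3 and not a5 or not a5 and not a3 and (not a3 or a3)) and not a4)
= not (not (a3 and not a5 or not a5 and not a3) and not a4)   [complement / identity]
= not (not not a5 and not a4)   [distribution]
= not a5 or a4   [De Morgan]

not a5 or a4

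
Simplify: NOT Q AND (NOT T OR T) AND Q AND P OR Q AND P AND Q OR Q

NOT Q AND (NOT T OR T) AND Q AND P OR Q AND P AND Q OR Q
= NOT Q AND Q AND P OR Q AND P AND Q OR Q   — complement / identity
= Q AND P OR Q   — distribution
= Q   — absorption

Q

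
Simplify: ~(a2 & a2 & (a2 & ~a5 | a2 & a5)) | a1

~(a2 & a2 & (a2 & ~a5 | a2 & a5)) | a1
= ~(a2 & a2 & a2) | a1   [distribution]
= ~(a2 & a2) | a1   [idempotence]
= ~a2 | a1   [idempotence]

~a2 | a1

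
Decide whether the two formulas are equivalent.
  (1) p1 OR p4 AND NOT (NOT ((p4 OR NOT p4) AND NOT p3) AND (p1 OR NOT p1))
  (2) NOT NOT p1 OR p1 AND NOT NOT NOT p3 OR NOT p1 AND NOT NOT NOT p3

E1: p1 OR p4 AND NOT (NOT ((p4 OR NOT p4) AND NOT p3) AND (p1 OR NOT p1))
    = p1 OR p4 AND NOT NOT ((p4 OR NOT p4) AND NOT p3)   (complement / identity)
    = p1 OR p4 AND (p4 OR NOT p4) AND NOT p3   (double negation)
    = p1 OR p4 AND NOT p3   (complement / identity)
E2: NOT NOT p1 OR p1 AND NOT NOT NOT p3 OR NOT p1 AND NOT NOT NOT p3
    = NOT NOT p1 OR NOT NOT NOT p3   (distribution)
    = NOT NOT p1 OR NOT p3   (double negation)
    = p1 OR NOT p3   (double negation)
These differ: at p1=0, p3=0, p4=0, E1 = 0 but E2 = 1.

No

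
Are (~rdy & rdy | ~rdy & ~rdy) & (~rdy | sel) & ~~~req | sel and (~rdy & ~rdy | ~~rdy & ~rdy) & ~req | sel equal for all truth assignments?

Yes

E1: (~rdy & rdy | ~rdy & ~rdy) & (~rdy | sel) & ~~~req | sel
    = (~rdy & rdy | ~rdy & ~rdy) & (~rdy | sel) & ~req | sel   [double negation]
    = ~rdy & (~rdy | sel) & ~req | sel   [distribution]
    = ~rdy & ~req | sel   [absorption]
E2: (~rdy & ~rdy | ~~rdy & ~rdy) & ~req | sel
    = (~rdy & ~rdy | rdy & ~rdy) & ~req | sel   [double negation]
    = ~rdy & ~req | sel   [distribution]
Both reduce to ~rdy & ~req | sel, so they are equivalent.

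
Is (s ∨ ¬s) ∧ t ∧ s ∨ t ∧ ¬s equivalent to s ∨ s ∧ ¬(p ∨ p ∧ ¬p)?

E1: (s ∨ ¬s) ∧ t ∧ s ∨ t ∧ ¬s
    = t ∧ s ∨ t ∧ ¬s   [complement / identity]
    = t   [distribution]
E2: s ∨ s ∧ ¬(p ∨ p ∧ ¬p)
    = s ∨ s ∧ ¬p   [complement / identity]
    = s   [absorption]
These differ: at p=0, s=0, t=1, E1 = 1 but E2 = 0.

No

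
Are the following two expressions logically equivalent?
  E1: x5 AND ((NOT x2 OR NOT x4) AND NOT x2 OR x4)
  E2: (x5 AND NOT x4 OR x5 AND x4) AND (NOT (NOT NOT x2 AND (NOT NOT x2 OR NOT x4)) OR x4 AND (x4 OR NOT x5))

Yes

E1: x5 AND ((NOT x2 OR NOT x4) AND NOT x2 OR x4)
    = x5 AND (NOT x2 OR x4)   — absorption
E2: (x5 AND NOT x4 OR x5 AND x4) AND (NOT (NOT NOT x2 AND (NOT NOT x2 OR NOT x4)) OR x4 AND (x4 OR NOT x5))
    = (x5 AND NOT x4 OR x5 AND x4) AND (NOT NOT NOT x2 OR x4 AND (x4 OR NOT x5))   — absorption
    = (x5 AND NOT x4 OR x5 AND x4) AND (NOT NOT NOT x2 OR x4)   — absorption
    = (x5 AND NOT x4 OR x5 AND x4) AND (NOT x2 OR x4)   — double negation
    = x5 AND (NOT x2 OR x4)   — distribution
Both reduce to x5 AND (NOT x2 OR x4), so they are equivalent.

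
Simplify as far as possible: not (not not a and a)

not a

not (not not a and a)
= not (a and a)   [double negation]
= not a   [idempotence]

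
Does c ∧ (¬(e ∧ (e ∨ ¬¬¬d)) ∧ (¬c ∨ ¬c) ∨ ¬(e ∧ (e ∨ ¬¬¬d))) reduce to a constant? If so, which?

c ∧ (¬(e ∧ (e ∨ ¬¬¬d)) ∧ (¬c ∨ ¬c) ∨ ¬(e ∧ (e ∨ ¬¬¬d)))
= c ∧ (¬(e ∧ (e ∨ ¬¬¬d)) ∧ ¬c ∨ ¬(e ∧ (e ∨ ¬¬¬d)))
= c ∧ ¬(e ∧ (e ∨ ¬¬¬d))
= c ∧ ¬(e ∧ (e ∨ ¬d))
= c ∧ ¬e
This depends on c, e, so it is not a constant.

no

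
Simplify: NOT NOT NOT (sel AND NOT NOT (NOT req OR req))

NOT sel

NOT NOT NOT (sel AND NOT NOT (NOT req OR req))
= NOT (sel AND NOT NOT (NOT req OR req))   (double negation)
= NOT (sel AND (NOT req OR req))   (double negation)
= NOT sel   (complement / identity)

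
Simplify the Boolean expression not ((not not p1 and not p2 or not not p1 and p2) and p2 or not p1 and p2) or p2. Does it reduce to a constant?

not ((not not p1 and not p2 or not not p1 and p2) and p2 or not p1 and p2) or p2
= not (not not p1 and p2 or not p1 and p2) or p2   — distribution
= not (p1 and p2 or not p1 and p2) or p2   — double negation
= not p2 or p2   — distribution
= True   — complement

True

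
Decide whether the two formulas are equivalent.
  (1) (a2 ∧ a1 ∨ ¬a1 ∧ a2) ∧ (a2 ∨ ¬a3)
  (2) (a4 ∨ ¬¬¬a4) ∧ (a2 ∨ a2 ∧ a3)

Yes

E1: (a2 ∧ a1 ∨ ¬a1 ∧ a2) ∧ (a2 ∨ ¬a3)
    = a2 ∧ (a2 ∨ ¬a3)   — distribution
    = a2   — absorption
E2: (a4 ∨ ¬¬¬a4) ∧ (a2 ∨ a2 ∧ a3)
    = (a4 ∨ ¬¬¬a4) ∧ a2   — absorption
    = (a4 ∨ ¬a4) ∧ a2   — double negation
    = a2   — complement / identity
Both reduce to a2, so they are equivalent.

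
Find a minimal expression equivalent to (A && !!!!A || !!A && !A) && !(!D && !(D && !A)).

(A && !!!!A || !!A && !A) && !(!D && !(D && !A))
= (A && !!!!A || !!A && !A) && (D || D && !A)   — De Morgan
= (A && !!!!A || !!A && !A) && D   — absorption
= (A && !!A || !!A && !A) && D   — double negation
= !!A && D   — distribution
= A && D   — double negation

A && D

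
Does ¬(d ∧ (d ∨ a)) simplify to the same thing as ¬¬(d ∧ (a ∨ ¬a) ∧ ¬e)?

E1: ¬(d ∧ (d ∨ a))
    = ¬d   — absorption
E2: ¬¬(d ∧ (a ∨ ¬a) ∧ ¬e)
    = d ∧ (a ∨ ¬a) ∧ ¬e   — double negation
    = d ∧ ¬e   — complement / identity
These differ: at a=0, d=0, e=1, E1 = 1 but E2 = 0.

No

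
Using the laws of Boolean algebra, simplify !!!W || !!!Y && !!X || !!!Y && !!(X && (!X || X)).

!!!W || !!!Y && !!X || !!!Y && !!(X && (!X || X))
= !!!W || !!!Y && !!X || !!!Y && !!X   — complement / identity
= !!!W || !!!Y && !!X   — idempotence
= !!!W || !!!Y && X   — double negation
= !!!W || !Y && X   — double negation
= !W || !Y && X   — double negation

!W || !Y && X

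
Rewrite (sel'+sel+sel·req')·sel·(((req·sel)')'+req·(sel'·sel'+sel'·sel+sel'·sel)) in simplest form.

sel·req

(sel'+sel+sel·req')·sel·(((req·sel)')'+req·(sel'·sel'+sel'·sel+sel'·sel))
= (sel'+sel+sel·req')·sel·(req·sel+req·(sel'·sel'+sel'·sel+sel'·sel))
= (sel'+sel+sel·req')·sel·(req·sel+req·(sel'·sel'+sel'·sel))
= (sel'+sel+sel·req')·sel·(req·sel+req·sel')
= (sel'+sel+sel·req')·sel·req
= (sel'+sel)·sel·req
= sel·req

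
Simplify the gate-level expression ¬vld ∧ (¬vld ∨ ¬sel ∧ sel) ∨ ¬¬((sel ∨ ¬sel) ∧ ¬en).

¬vld ∧ (¬vld ∨ ¬sel ∧ sel) ∨ ¬¬((sel ∨ ¬sel) ∧ ¬en)
= ¬vld ∧ (¬vld ∨ ¬sel ∧ sel) ∨ ¬¬¬en   (complement / identity)
= ¬vld ∧ ¬vld ∨ ¬¬¬en   (complement / identity)
= ¬vld ∨ ¬¬¬en   (idempotence)
= ¬vld ∨ ¬en   (double negation)

¬vld ∨ ¬en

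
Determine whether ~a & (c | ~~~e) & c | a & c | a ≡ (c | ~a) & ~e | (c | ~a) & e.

No

E1: ~a & (c | ~~~e) & c | a & c | a
    = ~a & (c | ~e) & c | a & c | a   [double negation]
    = ~a & c | a & c | a   [absorption]
    = c | a   [distribution]
E2: (c | ~a) & ~e | (c | ~a) & e
    = c | ~a   [distribution]
These differ: at a=1, c=0, e=0, E1 = 1 but E2 = 0.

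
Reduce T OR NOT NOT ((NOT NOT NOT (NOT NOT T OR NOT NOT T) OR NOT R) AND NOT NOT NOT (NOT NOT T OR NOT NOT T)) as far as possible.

T OR NOT NOT ((NOT NOT NOT (NOT NOT T OR NOT NOT T) OR NOT R) AND NOT NOT NOT (NOT NOT T OR NOT NOT T))
= T OR NOT NOT NOT NOT NOT (NOT NOT T OR NOT NOT T)
= T OR NOT NOT NOT NOT NOT NOT NOT T
= T OR NOT NOT NOT NOT NOT T
= T OR NOT NOT NOT T
= T OR NOT T
= TRUE

TRUE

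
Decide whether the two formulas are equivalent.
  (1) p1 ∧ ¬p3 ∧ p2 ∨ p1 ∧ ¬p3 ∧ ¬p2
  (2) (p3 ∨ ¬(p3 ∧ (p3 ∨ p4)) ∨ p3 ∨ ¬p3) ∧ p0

No

E1: p1 ∧ ¬p3 ∧ p2 ∨ p1 ∧ ¬p3 ∧ ¬p2
    = p1 ∧ ¬p3
E2: (p3 ∨ ¬(p3 ∧ (p3 ∨ p4)) ∨ p3 ∨ ¬p3) ∧ p0
    = (p3 ∨ ¬p3 ∨ p3 ∨ ¬p3) ∧ p0
    = (p3 ∨ ¬p3) ∧ p0
    = p0
These differ: at p0=0, p1=1, p2=0, p3=0, p4=0, E1 = 1 but E2 = 0.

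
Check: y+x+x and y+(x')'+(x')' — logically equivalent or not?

E1: y+x+x
    = y+x   (idempotence)
E2: y+(x')'+(x')'
    = y+(x')'   (idempotence)
    = y+x   (double negation)
Both reduce to y+x, so they are equivalent.

Yes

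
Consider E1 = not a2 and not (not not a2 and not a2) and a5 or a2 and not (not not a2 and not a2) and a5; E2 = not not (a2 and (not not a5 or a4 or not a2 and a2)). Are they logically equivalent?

E1: not a2 and not (not not a2 and not a2) and a5 or a2 and not (not not a2 and not a2) and a5
    = not (not not a2 and not a2) and a5   — distribution
    = (not a2 or a2) and a5   — De Morgan
    = a5   — complement / identity
E2: not not (a2 and (not not a5 or a4 or not a2 and a2))
    = a2 and (not not a5 or a4 or not a2 and a2)   — double negation
    = a2 and (not not a5 or a4)   — complement / identity
    = a2 and (a5 or a4)   — double negation
These differ: at a2=0, a4=1, a5=1, E1 = 1 but E2 = 0.

No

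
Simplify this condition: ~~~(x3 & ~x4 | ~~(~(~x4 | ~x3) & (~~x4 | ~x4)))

~x3

~~~(x3 & ~x4 | ~~(~(~x4 | ~x3) & (~~x4 | ~x4)))
= ~~~(x3 & ~x4 | ~~(~(~x4 | ~x3) & (x4 | ~x4)))
= ~~~(x3 & ~x4 | ~~~(~x4 | ~x3))
= ~~~(x3 & ~x4 | ~~(x4 & x3))
= ~~~(x3 & ~x4 | x4 & x3)
= ~~~x3
= ~x3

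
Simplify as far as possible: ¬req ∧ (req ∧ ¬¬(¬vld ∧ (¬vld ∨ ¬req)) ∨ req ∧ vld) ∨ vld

vld

¬req ∧ (req ∧ ¬¬(¬vld ∧ (¬vld ∨ ¬req)) ∨ req ∧ vld) ∨ vld
= ¬req ∧ (req ∧ ¬vld ∧ (¬vld ∨ ¬req) ∨ req ∧ vld) ∨ vld
= ¬req ∧ (req ∧ ¬vld ∨ req ∧ vld) ∨ vld
= ¬req ∧ req ∨ vld
= vld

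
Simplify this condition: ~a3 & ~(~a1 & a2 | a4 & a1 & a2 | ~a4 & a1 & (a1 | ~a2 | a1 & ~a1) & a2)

~a3 & ~a2

~a3 & ~(~a1 & a2 | a4 & a1 & a2 | ~a4 & a1 & (a1 | ~a2 | a1 & ~a1) & a2)
= ~a3 & ~(~a1 & a2 | a4 & a1 & a2 | ~a4 & a1 & (a1 | ~a2) & a2)
= ~a3 & ~(~a1 & a2 | a4 & a1 & a2 | ~a4 & a1 & a2)
= ~a3 & ~(~a1 & a2 | a1 & a2)
= ~a3 & ~a2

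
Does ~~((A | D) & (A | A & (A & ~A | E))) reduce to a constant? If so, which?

no

~~((A | D) & (A | A & (A & ~A | E)))
= (A | D) & (A | A & (A & ~A | E))   [double negation]
= (A | D) & (A | A & E)   [complement / identity]
= (A | D) & A   [absorption]
= A   [absorption]
This depends on A, so it is not a constant.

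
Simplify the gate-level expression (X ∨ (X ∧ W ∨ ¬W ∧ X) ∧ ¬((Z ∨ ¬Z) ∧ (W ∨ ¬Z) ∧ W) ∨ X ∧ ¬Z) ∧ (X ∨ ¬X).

(X ∨ (X ∧ W ∨ ¬W ∧ X) ∧ ¬((Z ∨ ¬Z) ∧ (W ∨ ¬Z) ∧ W) ∨ X ∧ ¬Z) ∧ (X ∨ ¬X)
= (X ∨ (X ∧ W ∨ ¬W ∧ X) ∧ ¬((Z ∨ ¬Z) ∧ W) ∨ X ∧ ¬Z) ∧ (X ∨ ¬X)
= (X ∨ X ∧ ¬((Z ∨ ¬Z) ∧ W) ∨ X ∧ ¬Z) ∧ (X ∨ ¬X)
= (X ∨ X ∧ ¬W ∨ X ∧ ¬Z) ∧ (X ∨ ¬X)
= (X ∨ X ∧ ¬Z) ∧ (X ∨ ¬X)
= X ∧ (X ∨ ¬X)
= X

X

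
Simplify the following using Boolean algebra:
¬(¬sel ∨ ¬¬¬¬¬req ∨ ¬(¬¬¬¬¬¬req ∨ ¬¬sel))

¬(¬sel ∨ ¬¬¬¬¬req ∨ ¬(¬¬¬¬¬¬req ∨ ¬¬sel))
= ¬(¬sel ∨ ¬¬¬¬¬req ∨ ¬¬¬¬¬req ∧ ¬sel)   — De Morgan
= ¬(¬sel ∨ ¬¬¬¬¬req)   — absorption
= ¬(¬sel ∨ ¬¬¬req)   — double negation
= ¬(¬sel ∨ ¬req)   — double negation
= sel ∧ req   — De Morgan

sel ∧ req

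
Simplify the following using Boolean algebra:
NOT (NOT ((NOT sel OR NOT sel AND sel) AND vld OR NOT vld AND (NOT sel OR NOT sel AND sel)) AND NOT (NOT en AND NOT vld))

NOT (NOT ((NOT sel OR NOT sel AND sel) AND vld OR NOT vld AND (NOT sel OR NOT sel AND sel)) AND NOT (NOT en AND NOT vld))
= NOT (NOT (NOT sel OR NOT sel AND sel) AND NOT (NOT en AND NOT vld))   [distribution]
= NOT sel OR NOT sel AND sel OR NOT en AND NOT vld   [De Morgan]
= NOT sel OR NOT en AND NOT vld   [complement / identity]

NOT sel OR NOT en AND NOT vld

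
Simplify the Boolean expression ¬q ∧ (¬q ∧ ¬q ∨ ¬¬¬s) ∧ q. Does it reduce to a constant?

False

¬q ∧ (¬q ∧ ¬q ∨ ¬¬¬s) ∧ q
= ¬q ∧ (¬q ∨ ¬¬¬s) ∧ q   (idempotence)
= ¬q ∧ (¬q ∨ ¬s) ∧ q   (double negation)
= ¬q ∧ q   (absorption)
= False   (complement)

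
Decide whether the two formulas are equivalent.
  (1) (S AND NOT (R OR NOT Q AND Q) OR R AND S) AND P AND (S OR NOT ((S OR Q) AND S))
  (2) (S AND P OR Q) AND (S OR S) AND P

Yes

E1: (S AND NOT (R OR NOT Q AND Q) OR R AND S) AND P AND (S OR NOT ((S OR Q) AND S))
    = (S AND NOT (R OR NOT Q AND Q) OR R AND S) AND P AND (S OR NOT S)   [absorption]
    = (S AND NOT R OR R AND S) AND P AND (S OR NOT S)   [complement / identity]
    = S AND P AND (S OR NOT S)   [distribution]
    = S AND P   [complement / identity]
E2: (S AND P OR Q) AND (S OR S) AND P
    = (S AND P OR Q) AND S AND P   [idempotence]
    = S AND P   [absorption]
Both reduce to S AND P, so they are equivalent.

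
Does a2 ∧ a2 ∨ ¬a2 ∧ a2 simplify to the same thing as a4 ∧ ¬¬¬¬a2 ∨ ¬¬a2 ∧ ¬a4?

Yes

E1: a2 ∧ a2 ∨ ¬a2 ∧ a2
    = a2
E2: a4 ∧ ¬¬¬¬a2 ∨ ¬¬a2 ∧ ¬a4
    = a4 ∧ ¬¬a2 ∨ ¬¬a2 ∧ ¬a4
    = ¬¬a2
    = a2
Both reduce to a2, so they are equivalent.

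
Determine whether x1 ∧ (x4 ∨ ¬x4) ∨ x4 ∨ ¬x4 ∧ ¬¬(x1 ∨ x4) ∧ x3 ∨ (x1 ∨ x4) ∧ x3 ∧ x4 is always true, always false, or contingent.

x1 ∧ (x4 ∨ ¬x4) ∨ x4 ∨ ¬x4 ∧ ¬¬(x1 ∨ x4) ∧ x3 ∨ (x1 ∨ x4) ∧ x3 ∧ x4
= x1 ∧ (x4 ∨ ¬x4) ∨ x4 ∨ ¬x4 ∧ (x1 ∨ x4) ∧ x3 ∨ (x1 ∨ x4) ∧ x3 ∧ x4   (double negation)
= x1 ∧ (x4 ∨ ¬x4) ∨ x4 ∨ (x1 ∨ x4) ∧ x3   (distribution)
= x1 ∨ x4 ∨ (x1 ∨ x4) ∧ x3   (complement / identity)
= x1 ∨ x4   (absorption)
This depends on x1, x4, so it is not a constant.

contingent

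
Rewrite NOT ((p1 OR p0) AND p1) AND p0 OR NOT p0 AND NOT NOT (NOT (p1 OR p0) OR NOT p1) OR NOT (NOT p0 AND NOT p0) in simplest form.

NOT p1 OR p0

NOT ((p1 OR p0) AND p1) AND p0 OR NOT p0 AND NOT NOT (NOT (p1 OR p0) OR NOT p1) OR NOT (NOT p0 AND NOT p0)
= NOT ((p1 OR p0) AND p1) AND p0 OR NOT p0 AND NOT ((p1 OR p0) AND p1) OR NOT (NOT p0 AND NOT p0)   — De Morgan
= NOT ((p1 OR p0) AND p1) AND p0 OR NOT p0 AND NOT ((p1 OR p0) AND p1) OR NOT NOT p0   — idempotence
= NOT ((p1 OR p0) AND p1) AND p0 OR NOT p0 AND NOT ((p1 OR p0) AND p1) OR p0   — double negation
= NOT ((p1 OR p0) AND p1) OR p0   — distribution
= NOT p1 OR p0   — absorption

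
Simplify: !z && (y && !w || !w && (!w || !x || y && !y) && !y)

!z && !w

!z && (y && !w || !w && (!w || !x || y && !y) && !y)
= !z && (y && !w || !w && (!w || !x) && !y)   (complement / identity)
= !z && (y && !w || !w && !y)   (absorption)
= !z && !w   (distribution)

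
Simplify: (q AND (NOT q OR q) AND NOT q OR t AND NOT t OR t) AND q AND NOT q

FALSE

(q AND (NOT q OR q) AND NOT q OR t AND NOT t OR t) AND q AND NOT q
= (q AND NOT q OR t AND NOT t OR t) AND q AND NOT q   [complement / identity]
= (q AND NOT q OR t) AND q AND NOT q   [complement / identity]
= q AND NOT q   [absorption]
= FALSE   [complement]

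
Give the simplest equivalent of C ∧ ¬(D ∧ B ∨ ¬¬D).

C ∧ ¬D

C ∧ ¬(D ∧ B ∨ ¬¬D)
= C ∧ ¬(D ∧ B ∨ D)   [double negation]
= C ∧ ¬D   [absorption]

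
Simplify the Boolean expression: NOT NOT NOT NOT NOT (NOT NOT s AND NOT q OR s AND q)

NOT s

NOT NOT NOT NOT NOT (NOT NOT s AND NOT q OR s AND q)
= NOT NOT NOT (NOT NOT s AND NOT q OR s AND q)   — double negation
= NOT NOT NOT (s AND NOT q OR s AND q)   — double negation
= NOT NOT NOT s   — distribution
= NOT s   — double negation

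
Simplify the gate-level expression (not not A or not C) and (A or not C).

A or not C

(not not A or not C) and (A or not C)
= (A or not C) and (A or not C)   — double negation
= A or not C   — idempotence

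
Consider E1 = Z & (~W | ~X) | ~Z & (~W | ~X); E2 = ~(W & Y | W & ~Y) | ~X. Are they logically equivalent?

E1: Z & (~W | ~X) | ~Z & (~W | ~X)
    = ~W | ~X
E2: ~(W & Y | W & ~Y) | ~X
    = ~W | ~X
Both reduce to ~W | ~X, so they are equivalent.

Yes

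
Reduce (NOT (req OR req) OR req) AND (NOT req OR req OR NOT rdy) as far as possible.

TRUE

(NOT (req OR req) OR req) AND (NOT req OR req OR NOT rdy)
= (NOT req OR req) AND (NOT req OR req OR NOT rdy)
= NOT req OR req
= TRUE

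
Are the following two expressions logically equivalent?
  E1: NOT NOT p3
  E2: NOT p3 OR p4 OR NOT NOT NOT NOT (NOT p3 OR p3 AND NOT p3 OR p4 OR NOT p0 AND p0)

No

E1: NOT NOT p3
    = p3   — double negation
E2: NOT p3 OR p4 OR NOT NOT NOT NOT (NOT p3 OR p3 AND NOT p3 OR p4 OR NOT p0 AND p0)
    = NOT p3 OR p4 OR NOT NOT NOT NOT (NOT p3 OR p3 AND NOT p3 OR p4)   — complement / identity
    = NOT p3 OR p4 OR NOT NOT (NOT p3 OR p3 AND NOT p3 OR p4)   — double negation
    = NOT p3 OR p4 OR NOT NOT (NOT p3 OR p4)   — complement / identity
    = NOT p3 OR p4 OR NOT p3 OR p4   — double negation
    = NOT p3 OR p4   — idempotence
These differ: at p0=0, p3=0, p4=1, E1 = 0 but E2 = 1.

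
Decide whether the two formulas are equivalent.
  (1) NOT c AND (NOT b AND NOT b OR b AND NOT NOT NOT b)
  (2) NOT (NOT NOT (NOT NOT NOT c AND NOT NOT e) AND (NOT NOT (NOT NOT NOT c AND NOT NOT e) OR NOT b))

No

E1: NOT c AND (NOT b AND NOT b OR b AND NOT NOT NOT b)
    = NOT c AND (NOT b AND NOT b OR b AND NOT b)   [double negation]
    = NOT c AND NOT b   [distribution]
E2: NOT (NOT NOT (NOT NOT NOT c AND NOT NOT e) AND (NOT NOT (NOT NOT NOT c AND NOT NOT e) OR NOT b))
    = NOT NOT NOT (NOT NOT NOT c AND NOT NOT e)   [absorption]
    = NOT NOT (NOT NOT c OR NOT e)   [De Morgan]
    = NOT NOT (c OR NOT e)   [double negation]
    = c OR NOT e   [double negation]
These differ: at b=1, c=1, e=0, E1 = 0 but E2 = 1.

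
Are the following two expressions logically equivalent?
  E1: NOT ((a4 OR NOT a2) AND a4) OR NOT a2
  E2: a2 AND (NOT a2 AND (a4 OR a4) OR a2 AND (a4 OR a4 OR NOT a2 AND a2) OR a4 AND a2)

E1: NOT ((a4 OR NOT a2) AND a4) OR NOT a2
    = NOT a4 OR NOT a2
E2: a2 AND (NOT a2 AND (a4 OR a4) OR a2 AND (a4 OR a4 OR NOT a2 AND a2) OR a4 AND a2)
    = a2 AND (NOT a2 AND (a4 OR a4) OR a2 AND (a4 OR a4) OR a4 AND a2)
    = a2 AND (a4 OR a4 OR a4 AND a2)
    = a2 AND (a4 OR a4 AND a2)
    = a2 AND a4
These differ: at a2=0, a4=0, E1 = 1 but E2 = 0.

No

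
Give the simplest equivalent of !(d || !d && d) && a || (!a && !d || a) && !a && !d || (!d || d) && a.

!d || a

!(d || !d && d) && a || (!a && !d || a) && !a && !d || (!d || d) && a
= !d && a || (!a && !d || a) && !a && !d || (!d || d) && a   [complement / identity]
= !d && a || (!a && !d || a) && !a && !d || a   [complement / identity]
= !d && a || !a && !d || a   [absorption]
= !d || a   [distribution]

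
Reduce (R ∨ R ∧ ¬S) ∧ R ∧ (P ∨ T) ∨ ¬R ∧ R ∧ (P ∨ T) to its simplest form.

(R ∨ R ∧ ¬S) ∧ R ∧ (P ∨ T) ∨ ¬R ∧ R ∧ (P ∨ T)
= R ∧ R ∧ (P ∨ T) ∨ ¬R ∧ R ∧ (P ∨ T)   — absorption
= R ∧ (P ∨ T)   — distribution

R ∧ (P ∨ T)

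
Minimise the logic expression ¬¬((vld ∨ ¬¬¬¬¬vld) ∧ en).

¬¬((vld ∨ ¬¬¬¬¬vld) ∧ en)
= ¬¬((vld ∨ ¬¬¬vld) ∧ en)   — double negation
= ¬¬((vld ∨ ¬vld) ∧ en)   — double negation
= (vld ∨ ¬vld) ∧ en   — double negation
= en   — complement / identity

en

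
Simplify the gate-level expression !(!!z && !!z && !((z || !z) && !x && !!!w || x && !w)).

!(!!z && !!z && !((z || !z) && !x && !!!w || x && !w))
= !(!!z && !!z && !((z || !z) && !x && !w || x && !w))   [double negation]
= !(!!z && !!z && !(!x && !w || x && !w))   [complement / identity]
= !(!!z && !(!x && !w || x && !w))   [idempotence]
= !z || !x && !w || x && !w   [De Morgan]
= !z || !w   [distribution]

!z || !w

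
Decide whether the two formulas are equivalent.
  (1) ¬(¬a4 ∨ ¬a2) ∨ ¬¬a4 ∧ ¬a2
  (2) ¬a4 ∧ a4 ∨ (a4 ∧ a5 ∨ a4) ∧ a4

Yes

E1: ¬(¬a4 ∨ ¬a2) ∨ ¬¬a4 ∧ ¬a2
    = ¬(¬a4 ∨ ¬a2) ∨ a4 ∧ ¬a2   — double negation
    = a4 ∧ a2 ∨ a4 ∧ ¬a2   — De Morgan
    = a4   — distribution
E2: ¬a4 ∧ a4 ∨ (a4 ∧ a5 ∨ a4) ∧ a4
    = ¬a4 ∧ a4 ∨ a4 ∧ a4   — absorption
    = a4   — distribution
Both reduce to a4, so they are equivalent.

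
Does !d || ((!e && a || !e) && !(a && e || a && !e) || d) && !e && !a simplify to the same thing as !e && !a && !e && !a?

No

E1: !d || ((!e && a || !e) && !(a && e || a && !e) || d) && !e && !a
    = !d || (!e && !(a && e || a && !e) || d) && !e && !a   (absorption)
    = !d || (!e && !a || d) && !e && !a   (distribution)
    = !d || !e && !a   (absorption)
E2: !e && !a && !e && !a
    = !e && !a   (idempotence)
These differ: at a=1, d=0, e=0, E1 = 1 but E2 = 0.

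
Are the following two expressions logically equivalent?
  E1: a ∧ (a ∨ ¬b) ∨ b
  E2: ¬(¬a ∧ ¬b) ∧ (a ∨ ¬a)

E1: a ∧ (a ∨ ¬b) ∨ b
    = a ∨ b   (absorption)
E2: ¬(¬a ∧ ¬b) ∧ (a ∨ ¬a)
    = (a ∨ b) ∧ (a ∨ ¬a)   (De Morgan)
    = a ∨ b   (complement / identity)
Both reduce to a ∨ b, so they are equivalent.

Yes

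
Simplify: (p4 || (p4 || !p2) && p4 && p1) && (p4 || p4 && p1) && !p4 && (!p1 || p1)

false

(p4 || (p4 || !p2) && p4 && p1) && (p4 || p4 && p1) && !p4 && (!p1 || p1)
= (p4 || p4 && p1) && (p4 || p4 && p1) && !p4 && (!p1 || p1)   (absorption)
= (p4 || p4 && p1) && !p4 && (!p1 || p1)   (idempotence)
= (p4 || p4 && p1) && !p4   (complement / identity)
= p4 && !p4   (absorption)
= false   (complement)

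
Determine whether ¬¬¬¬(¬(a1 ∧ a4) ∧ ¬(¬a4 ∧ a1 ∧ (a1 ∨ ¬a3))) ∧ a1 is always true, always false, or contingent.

always false

¬¬¬¬(¬(a1 ∧ a4) ∧ ¬(¬a4 ∧ a1 ∧ (a1 ∨ ¬a3))) ∧ a1
= ¬¬¬(a1 ∧ a4 ∨ ¬a4 ∧ a1 ∧ (a1 ∨ ¬a3)) ∧ a1   [De Morgan]
= ¬¬¬(a1 ∧ a4 ∨ ¬a4 ∧ a1) ∧ a1   [absorption]
= ¬¬¬a1 ∧ a1   [distribution]
= ¬a1 ∧ a1   [double negation]
= False   [complement]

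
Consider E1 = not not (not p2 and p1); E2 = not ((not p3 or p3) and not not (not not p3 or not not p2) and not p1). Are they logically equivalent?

E1: not not (not p2 and p1)
    = not p2 and p1   [double negation]
E2: not ((not p3 or p3) and not not (not not p3 or not not p2) and not p1)
    = not ((not p3 or p3) and not (not p3 and not p2) and not p1)   [De Morgan]
    = not (not (not p3 and not p2) and not p1)   [complement / identity]
    = not p3 and not p2 or p1   [De Morgan]
These differ: at p1=1, p2=1, p3=0, E1 = 0 but E2 = 1.

No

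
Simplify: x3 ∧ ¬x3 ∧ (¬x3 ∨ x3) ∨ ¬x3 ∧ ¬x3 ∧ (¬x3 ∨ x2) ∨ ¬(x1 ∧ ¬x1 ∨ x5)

x3 ∧ ¬x3 ∧ (¬x3 ∨ x3) ∨ ¬x3 ∧ ¬x3 ∧ (¬x3 ∨ x2) ∨ ¬(x1 ∧ ¬x1 ∨ x5)
= x3 ∧ ¬x3 ∧ (¬x3 ∨ x3) ∨ ¬x3 ∧ ¬x3 ∨ ¬(x1 ∧ ¬x1 ∨ x5)
= x3 ∧ ¬x3 ∧ (¬x3 ∨ x3) ∨ ¬x3 ∧ ¬x3 ∨ ¬x5
= x3 ∧ ¬x3 ∨ ¬x3 ∧ ¬x3 ∨ ¬x5
= ¬x3 ∨ ¬x5

¬x3 ∨ ¬x5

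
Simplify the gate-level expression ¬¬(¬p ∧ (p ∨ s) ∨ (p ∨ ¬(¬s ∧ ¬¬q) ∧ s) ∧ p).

¬¬(¬p ∧ (p ∨ s) ∨ (p ∨ ¬(¬s ∧ ¬¬q) ∧ s) ∧ p)
= ¬¬(¬p ∧ (p ∨ s) ∨ (p ∨ (s ∨ ¬q) ∧ s) ∧ p)   [De Morgan]
= ¬¬(¬p ∧ (p ∨ s) ∨ (p ∨ s) ∧ p)   [absorption]
= ¬¬(p ∨ s)   [distribution]
= p ∨ s   [double negation]

p ∨ s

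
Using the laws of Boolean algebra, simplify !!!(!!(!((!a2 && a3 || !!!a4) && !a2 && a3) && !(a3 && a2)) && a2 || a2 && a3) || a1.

!a2 || a1

!!!(!!(!((!a2 && a3 || !!!a4) && !a2 && a3) && !(a3 && a2)) && a2 || a2 && a3) || a1
= !!!(!((!a2 && a3 || !!!a4) && !a2 && a3 || a3 && a2) && a2 || a2 && a3) || a1   [De Morgan]
= !!!(!((!a2 && a3 || !a4) && !a2 && a3 || a3 && a2) && a2 || a2 && a3) || a1   [double negation]
= !(!((!a2 && a3 || !a4) && !a2 && a3 || a3 && a2) && a2 || a2 && a3) || a1   [double negation]
= !(!(!a2 && a3 || a3 && a2) && a2 || a2 && a3) || a1   [absorption]
= !(!a3 && a2 || a2 && a3) || a1   [distribution]
= !a2 || a1   [distribution]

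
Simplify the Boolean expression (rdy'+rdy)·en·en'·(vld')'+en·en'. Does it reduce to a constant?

0

(rdy'+rdy)·en·en'·(vld')'+en·en'
= (rdy'+rdy)·en·en'·vld+en·en'   — double negation
= en·en'·vld+en·en'   — complement / identity
= en·en'   — absorption
= 0   — complement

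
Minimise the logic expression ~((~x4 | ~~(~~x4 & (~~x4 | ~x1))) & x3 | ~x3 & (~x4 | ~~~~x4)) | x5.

x5

~((~x4 | ~~(~~x4 & (~~x4 | ~x1))) & x3 | ~x3 & (~x4 | ~~~~x4)) | x5
= ~((~x4 | ~~~~x4) & x3 | ~x3 & (~x4 | ~~~~x4)) | x5   [absorption]
= ~(~x4 | ~~~~x4) | x5   [distribution]
= x4 & ~~~x4 | x5   [De Morgan]
= x4 & ~x4 | x5   [double negation]
= x5   [complement / identity]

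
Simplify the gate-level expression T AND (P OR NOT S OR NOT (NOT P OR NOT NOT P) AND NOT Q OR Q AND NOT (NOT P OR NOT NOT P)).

T AND (P OR NOT S OR NOT (NOT P OR NOT NOT P) AND NOT Q OR Q AND NOT (NOT P OR NOT NOT P))
= T AND (P OR NOT S OR NOT (NOT P OR NOT NOT P))
= T AND (P OR NOT S OR P AND NOT P)
= T AND (P OR NOT S)

T AND (P OR NOT S)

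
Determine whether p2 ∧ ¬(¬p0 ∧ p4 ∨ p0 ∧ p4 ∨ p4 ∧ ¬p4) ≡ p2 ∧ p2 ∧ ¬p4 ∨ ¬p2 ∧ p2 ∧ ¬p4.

E1: p2 ∧ ¬(¬p0 ∧ p4 ∨ p0 ∧ p4 ∨ p4 ∧ ¬p4)
    = p2 ∧ ¬(¬p0 ∧ p4 ∨ p0 ∧ p4)   — complement / identity
    = p2 ∧ ¬p4   — distribution
E2: p2 ∧ p2 ∧ ¬p4 ∨ ¬p2 ∧ p2 ∧ ¬p4
    = p2 ∧ ¬p4   — distribution
Both reduce to p2 ∧ ¬p4, so they are equivalent.

Yes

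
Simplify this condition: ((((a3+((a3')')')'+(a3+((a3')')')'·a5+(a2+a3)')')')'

((((a3+((a3')')')'+(a3+((a3')')')'·a5+(a2+a3)')')')'
= ((((a3+((a3')')')'+(a2+a3)')')')'   (absorption)
= ((((a3+a3')'+(a2+a3)')')')'   (double negation)
= ((a3+a3')'+(a2+a3)')'   (double negation)
= (a3+a3')·(a2+a3)   (De Morgan)
= a2+a3   (complement / identity)

a2+a3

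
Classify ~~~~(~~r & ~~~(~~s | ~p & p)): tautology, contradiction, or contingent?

contingent

~~~~(~~r & ~~~(~~s | ~p & p))
= ~~~~(~~r & ~~~~~s)
= ~~~~(~~r & ~~~s)
= ~~~(~r | ~~s)
= ~(~r | ~~s)
= r & ~s
This depends on r, s, so it is not a constant.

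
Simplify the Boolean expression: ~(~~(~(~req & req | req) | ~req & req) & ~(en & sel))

req | en & sel

~(~~(~(~req & req | req) | ~req & req) & ~(en & sel))
= ~((~(~req & req | req) | ~req & req) & ~(en & sel))   — double negation
= ~(~(~req & req | req) & ~(en & sel))   — complement / identity
= ~(~req & ~(en & sel))   — complement / identity
= req | en & sel   — De Morgan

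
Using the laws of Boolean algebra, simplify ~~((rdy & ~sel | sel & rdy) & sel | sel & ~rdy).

~~((rdy & ~sel | sel & rdy) & sel | sel & ~rdy)
= ~~(rdy & sel | sel & ~rdy)   [distribution]
= rdy & sel | sel & ~rdy   [double negation]
= sel   [distribution]

sel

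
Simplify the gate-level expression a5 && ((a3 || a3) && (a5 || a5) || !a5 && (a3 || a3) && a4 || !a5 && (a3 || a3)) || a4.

a5 && ((a3 || a3) && (a5 || a5) || !a5 && (a3 || a3) && a4 || !a5 && (a3 || a3)) || a4
= a5 && ((a3 || a3) && a5 || !a5 && (a3 || a3) && a4 || !a5 && (a3 || a3)) || a4   [idempotence]
= a5 && ((a3 || a3) && a5 || !a5 && (a3 || a3)) || a4   [absorption]
= a5 && (a3 || a3) || a4   [distribution]
= a5 && a3 || a4   [idempotence]

a5 && a3 || a4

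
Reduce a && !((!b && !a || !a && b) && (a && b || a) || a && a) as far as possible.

a && !((!b && !a || !a && b) && (a && b || a) || a && a)
= a && !(!a && (a && b || a) || a && a)   [distribution]
= a && !(!a && a || a && a)   [absorption]
= a && !a   [distribution]
= false   [complement]

false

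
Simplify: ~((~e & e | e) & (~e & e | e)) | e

1

~((~e & e | e) & (~e & e | e)) | e
= ~(~e & e | e) | e   — idempotence
= ~e | e   — complement / identity
= 1   — complement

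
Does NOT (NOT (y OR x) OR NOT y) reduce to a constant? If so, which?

no

NOT (NOT (y OR x) OR NOT y)
= (y OR x) AND y   — De Morgan
= y   — absorption
This depends on y, so it is not a constant.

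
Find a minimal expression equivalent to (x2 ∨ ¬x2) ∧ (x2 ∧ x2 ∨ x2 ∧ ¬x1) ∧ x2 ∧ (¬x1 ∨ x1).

(x2 ∨ ¬x2) ∧ (x2 ∧ x2 ∨ x2 ∧ ¬x1) ∧ x2 ∧ (¬x1 ∨ x1)
= (x2 ∨ ¬x2) ∧ (x2 ∨ x2 ∧ ¬x1) ∧ x2 ∧ (¬x1 ∨ x1)   (idempotence)
= (x2 ∨ x2 ∧ ¬x1) ∧ x2 ∧ (¬x1 ∨ x1)   (complement / identity)
= x2 ∧ x2 ∧ (¬x1 ∨ x1)   (absorption)
= x2 ∧ (¬x1 ∨ x1)   (idempotence)
= x2   (complement / identity)

x2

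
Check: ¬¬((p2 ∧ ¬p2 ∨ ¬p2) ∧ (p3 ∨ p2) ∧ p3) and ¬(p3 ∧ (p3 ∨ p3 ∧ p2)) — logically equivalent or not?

No

E1: ¬¬((p2 ∧ ¬p2 ∨ ¬p2) ∧ (p3 ∨ p2) ∧ p3)
    = ¬¬((p2 ∧ ¬p2 ∨ ¬p2) ∧ p3)
    = ¬¬(¬p2 ∧ p3)
    = ¬p2 ∧ p3
E2: ¬(p3 ∧ (p3 ∨ p3 ∧ p2))
    = ¬(p3 ∧ p3)
    = ¬p3
These differ: at p2=0, p3=0, E1 = 0 but E2 = 1.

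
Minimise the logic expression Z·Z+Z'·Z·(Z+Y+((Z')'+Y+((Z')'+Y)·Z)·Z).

Z

Z·Z+Z'·Z·(Z+Y+((Z')'+Y+((Z')'+Y)·Z)·Z)
= Z·Z+Z'·Z·(Z+Y+((Z')'+Y)·Z)
= Z·Z+Z'·Z·(Z+Y+(Z+Y)·Z)
= Z·Z+Z'·Z·(Z+Y)
= Z·Z+Z'·Z
= Z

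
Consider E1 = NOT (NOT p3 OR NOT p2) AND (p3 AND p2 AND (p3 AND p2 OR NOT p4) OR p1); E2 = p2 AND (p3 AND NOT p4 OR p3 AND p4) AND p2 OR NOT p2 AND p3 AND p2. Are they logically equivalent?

Yes

E1: NOT (NOT p3 OR NOT p2) AND (p3 AND p2 AND (p3 AND p2 OR NOT p4) OR p1)
    = p3 AND p2 AND (p3 AND p2 AND (p3 AND p2 OR NOT p4) OR p1)   (De Morgan)
    = p3 AND p2 AND (p3 AND p2 OR p1)   (absorption)
    = p3 AND p2   (absorption)
E2: p2 AND (p3 AND NOT p4 OR p3 AND p4) AND p2 OR NOT p2 AND p3 AND p2
    = p2 AND p3 AND p2 OR NOT p2 AND p3 AND p2   (distribution)
    = p3 AND p2   (distribution)
Both reduce to p3 AND p2, so they are equivalent.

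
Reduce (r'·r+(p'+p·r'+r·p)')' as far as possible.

1

(r'·r+(p'+p·r'+r·p)')'
= ((p'+p·r'+r·p)')'
= ((p'+p)')'
= p'+p
= 1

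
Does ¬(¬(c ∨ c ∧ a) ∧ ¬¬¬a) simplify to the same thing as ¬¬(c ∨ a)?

E1: ¬(¬(c ∨ c ∧ a) ∧ ¬¬¬a)
    = ¬(¬c ∧ ¬¬¬a)   [absorption]
    = ¬(¬c ∧ ¬a)   [double negation]
    = c ∨ a   [De Morgan]
E2: ¬¬(c ∨ a)
    = c ∨ a   [double negation]
Both reduce to c ∨ a, so they are equivalent.

Yes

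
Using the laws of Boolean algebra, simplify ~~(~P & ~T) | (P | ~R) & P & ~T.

~~(~P & ~T) | (P | ~R) & P & ~T
= ~~(~P & ~T) | P & ~T   — absorption
= ~P & ~T | P & ~T   — double negation
= ~T   — distribution

~T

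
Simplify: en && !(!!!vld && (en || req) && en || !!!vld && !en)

en && vld

en && !(!!!vld && (en || req) && en || !!!vld && !en)
= en && !(!!!vld && en || !!!vld && !en)   [absorption]
= en && !!!!vld   [distribution]
= en && !!vld   [double negation]
= en && vld   [double negation]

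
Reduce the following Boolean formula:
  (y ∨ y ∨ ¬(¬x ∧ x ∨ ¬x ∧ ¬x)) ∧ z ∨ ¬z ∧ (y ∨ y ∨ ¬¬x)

(y ∨ y ∨ ¬(¬x ∧ x ∨ ¬x ∧ ¬x)) ∧ z ∨ ¬z ∧ (y ∨ y ∨ ¬¬x)
= (y ∨ y ∨ ¬¬x) ∧ z ∨ ¬z ∧ (y ∨ y ∨ ¬¬x)
= y ∨ y ∨ ¬¬x
= y ∨ ¬¬x
= y ∨ x

y ∨ x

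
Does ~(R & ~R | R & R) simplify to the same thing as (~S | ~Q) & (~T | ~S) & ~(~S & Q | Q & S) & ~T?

E1: ~(R & ~R | R & R)
    = ~R   (distribution)
E2: (~S | ~Q) & (~T | ~S) & ~(~S & Q | Q & S) & ~T
    = (~Q & ~T | ~S) & ~(~S & Q | Q & S) & ~T   (distribution)
    = (~Q & ~T | ~S) & ~Q & ~T   (distribution)
    = ~Q & ~T   (absorption)
These differ: at Q=0, R=1, S=0, T=0, E1 = 0 but E2 = 1.

No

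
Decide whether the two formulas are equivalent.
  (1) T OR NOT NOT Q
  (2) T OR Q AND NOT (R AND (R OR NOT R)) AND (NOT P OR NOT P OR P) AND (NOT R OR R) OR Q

E1: T OR NOT NOT Q
    = T OR Q   — double negation
E2: T OR Q AND NOT (R AND (R OR NOT R)) AND (NOT P OR NOT P OR P) AND (NOT R OR R) OR Q
    = T OR Q AND NOT R AND (NOT P OR NOT P OR P) AND (NOT R OR R) OR Q   — complement / identity
    = T OR Q AND NOT R AND (NOT P OR P) AND (NOT R OR R) OR Q   — idempotence
    = T OR Q AND NOT R AND (NOT R OR R) OR Q   — complement / identity
    = T OR Q AND NOT R OR Q   — complement / identity
    = T OR Q   — absorption
Both reduce to T OR Q, so they are equivalent.

Yes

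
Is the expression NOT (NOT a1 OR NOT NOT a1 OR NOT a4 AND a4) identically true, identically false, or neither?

NOT (NOT a1 OR NOT NOT a1 OR NOT a4 AND a4)
= NOT (NOT a1 OR NOT NOT a1)   [complement / identity]
= a1 AND NOT a1   [De Morgan]
= FALSE   [complement]

identically false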